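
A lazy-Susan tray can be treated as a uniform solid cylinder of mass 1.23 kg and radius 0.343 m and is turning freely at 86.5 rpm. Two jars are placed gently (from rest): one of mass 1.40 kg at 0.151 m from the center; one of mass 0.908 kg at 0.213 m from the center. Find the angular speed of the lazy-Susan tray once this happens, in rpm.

The added mass arrives with no angular momentum about the center, and any external torque about the center is negligible, so the system's angular momentum is conserved.
I_p = ½(1.23)(0.343)² = 0.07235 kg·m².
Added inertia Σmr² = (1.40)(0.151)² + (0.908)(0.213)² = 0.07312 kg·m²; I_f = 0.07235 + 0.07312 = 0.1455 kg·m².
ω_f = I_p ω_i / I_f = (0.07235)(86.5) / 0.1455 = 43.02 rpm.

ω_f ≈ 43.0 rpm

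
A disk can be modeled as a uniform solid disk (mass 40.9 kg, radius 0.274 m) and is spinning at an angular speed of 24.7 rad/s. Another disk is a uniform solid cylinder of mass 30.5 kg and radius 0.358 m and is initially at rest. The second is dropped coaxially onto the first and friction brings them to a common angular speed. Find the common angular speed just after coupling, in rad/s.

No external torque acts about the common axis, so total angular momentum is conserved.
Moments of inertia: I_A = ½(40.9)(0.274)² = 1.535 kg·m²; I_B = ½(30.5)(0.358)² = 1.955 kg·m².
Taking A's sense as positive: L = (1.535)(24.7) = 37.92 kg·m²·rad/s.
Combined I = 1.535 + 1.955 = 3.490 kg·m².
ω_f = L / I = 37.92 / 3.490 = 10.87 rad/s.

|ω_f| ≈ 10.9 rad/s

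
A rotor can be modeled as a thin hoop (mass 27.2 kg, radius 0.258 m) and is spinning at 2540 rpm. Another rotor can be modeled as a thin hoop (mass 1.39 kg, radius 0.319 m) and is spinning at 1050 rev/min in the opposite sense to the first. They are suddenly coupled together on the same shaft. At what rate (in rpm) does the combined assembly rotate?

The coupling torques are internal; angular momentum about the shared axis is conserved.
Moments of inertia: I_A = (27.2)(0.258)² = 1.811 kg·m²; I_B = (1.39)(0.319)² = 0.1414 kg·m².
Taking A's sense as positive: L = (1.811)(2540) − (0.1414)(1050) = 4450 kg·m²·rpm.
Combined I = 1.811 + 0.1414 = 1.952 kg·m².
ω_f = L / I = 4450 / 1.952 = 2280 rpm.

|ω_f| ≈ 2280 rpm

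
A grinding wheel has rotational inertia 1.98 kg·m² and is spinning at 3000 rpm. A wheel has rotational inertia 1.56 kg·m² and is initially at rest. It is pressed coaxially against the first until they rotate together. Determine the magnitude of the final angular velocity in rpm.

|ω_f| ≈ 1680 rpm

No external torque acts about the common axis, so total angular momentum is conserved.
Taking A's sense as positive: L = (1.980)(3000) = 5940 kg·m²·rpm.
Combined I = 1.980 + 1.560 = 3.540 kg·m².
ω_f = L / I = 5940 / 3.540 = 1678 rpm.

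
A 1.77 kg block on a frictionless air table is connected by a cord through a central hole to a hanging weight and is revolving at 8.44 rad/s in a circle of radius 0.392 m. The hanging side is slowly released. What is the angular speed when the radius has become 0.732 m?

ω₂ ≈ 2.42 rad/s

The constraining force is radial, so m r² ω about the center is conserved.
ω₂ = ω₁ (r₁/r₂)² = (8.44)(0.392/0.732)² = 2.420 rad/s.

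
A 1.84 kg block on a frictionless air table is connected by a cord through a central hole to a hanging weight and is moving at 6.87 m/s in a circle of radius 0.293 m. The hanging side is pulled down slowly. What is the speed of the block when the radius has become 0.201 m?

The only horizontal force on the mass is along the cord (radial), so it exerts no torque about the hole and angular momentum m v r is conserved.
v₂ = v₁ r₁ / r₂ = (6.87)(0.293) / (0.201) = 10.01 m/s.

v₂ ≈ 10.0 m/s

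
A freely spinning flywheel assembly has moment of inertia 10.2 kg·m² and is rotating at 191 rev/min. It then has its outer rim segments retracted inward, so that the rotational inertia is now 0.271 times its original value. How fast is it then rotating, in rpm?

ω₂ ≈ 705 rpm

With no external torque about the axis, L is conserved: I₁ω₁ = I₂ω₂.
I₂ = 0.271 × 10.2 = 2.764 kg·m².
ω₂ = I₁ω₁ / I₂ = (10.20)(191 rpm) / (2.764) = 704.8 rpm.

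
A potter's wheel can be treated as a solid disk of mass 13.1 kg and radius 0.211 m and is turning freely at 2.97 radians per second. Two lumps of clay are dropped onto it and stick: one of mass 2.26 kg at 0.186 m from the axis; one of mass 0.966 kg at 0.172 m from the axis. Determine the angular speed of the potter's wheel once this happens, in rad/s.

The added mass arrives with no angular momentum about the axis, and any external torque about the axis is negligible, so the system's angular momentum is conserved.
I_p = ½(13.1)(0.211)² = 0.2916 kg·m².
Added inertia Σmr² = (2.26)(0.186)² + (0.966)(0.172)² = 0.1068 kg·m²; I_f = 0.2916 + 0.1068 = 0.3984 kg·m².
ω_f = I_p ω_i / I_f = (0.2916)(2.97) / 0.3984 = 2.174 rad/s.

ω_f ≈ 2.17 rad/s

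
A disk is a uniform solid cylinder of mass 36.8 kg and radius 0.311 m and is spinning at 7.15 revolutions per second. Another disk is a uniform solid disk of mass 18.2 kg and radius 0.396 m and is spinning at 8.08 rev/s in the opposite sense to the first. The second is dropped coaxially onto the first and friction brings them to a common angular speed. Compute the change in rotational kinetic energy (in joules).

ΔKE ≈ -3630 J

The coupling torques are internal; angular momentum about the shared axis is conserved.
Moments of inertia: I_A = ½(36.8)(0.311)² = 1.780 kg·m²; I_B = ½(18.2)(0.396)² = 1.427 kg·m².
Taking A's sense as positive: L = (1.780)(7.15) − (1.427)(8.08) = 1.194 kg·m²·rev/s.
Combined I = 1.780 + 1.427 = 3.207 kg·m².
ω_f = L / I = 1.194 / 3.207 = 0.3724 rev/s.
KE_i = ½ΣIω² = 3635 J; KE_f = ½(3.207)(2.340)² = 8.779 J.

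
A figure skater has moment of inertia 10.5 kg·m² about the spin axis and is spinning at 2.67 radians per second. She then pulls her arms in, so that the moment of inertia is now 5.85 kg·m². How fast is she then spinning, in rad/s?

ω₂ ≈ 4.79 rad/s

No external torque acts about the spin axis, so angular momentum is conserved.
ω₂ = I₁ω₁ / I₂ = (10.50)(2.67 rad/s) / (5.850) = 4.792 rad/s.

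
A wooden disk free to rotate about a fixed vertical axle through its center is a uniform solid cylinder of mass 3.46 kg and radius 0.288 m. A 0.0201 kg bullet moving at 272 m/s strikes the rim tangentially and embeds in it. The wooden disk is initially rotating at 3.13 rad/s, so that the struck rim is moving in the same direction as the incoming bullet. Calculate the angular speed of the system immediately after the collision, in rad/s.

|ω_f| ≈ 13.9 rad/s

About the axle the impulsive forces during the collision are internal, so angular momentum about that axis is conserved.
I_p = ½(3.46)(0.288)² = 0.1435 kg·m². Taking the sense of the bullet's angular momentum as positive, L_{bullet} = m v R = (0.0201)(272)(0.288) = 1.575 kg·m²/s.
L_i = +I_p ω_p + m v R = +(0.1435)(3.13) + 1.575 = 2.024 kg·m²/s.
After sticking, I_f = I_p + m R² = 0.1435 + (0.0201)(0.288)² = 0.1452 kg·m².
ω_f = L_i / I_f = 2.024 / 0.1452 = 13.94 rad/s.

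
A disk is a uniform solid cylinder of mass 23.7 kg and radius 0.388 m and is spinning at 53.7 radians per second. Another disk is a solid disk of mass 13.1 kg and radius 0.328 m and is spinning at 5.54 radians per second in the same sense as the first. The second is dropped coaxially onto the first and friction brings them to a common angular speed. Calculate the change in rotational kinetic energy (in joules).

No external torque acts about the common axis, so total angular momentum is conserved.
Moments of inertia: I_A = ½(23.7)(0.388)² = 1.784 kg·m²; I_B = ½(13.1)(0.328)² = 0.7047 kg·m².
Taking A's sense as positive: L = (1.784)(53.7) + (0.7047)(5.54) = 99.70 kg·m²·rad/s.
Combined I = 1.784 + 0.7047 = 2.489 kg·m².
ω_f = L / I = 99.70 / 2.489 = 40.06 rad/s.
KE_i = ½ΣIω² = 2583 J; KE_f = ½(2.489)(40.06)² = 1997 J.

ΔKE ≈ -586 J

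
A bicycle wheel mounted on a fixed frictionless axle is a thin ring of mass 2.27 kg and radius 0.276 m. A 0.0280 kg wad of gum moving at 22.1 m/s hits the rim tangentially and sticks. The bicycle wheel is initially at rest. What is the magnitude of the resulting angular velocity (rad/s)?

About the axle the impulsive forces during the collision are internal, so angular momentum about that axis is conserved.
I_p = (2.27)(0.276)² = 0.1729 kg·m². Taking the sense of the wad of gum's angular momentum as positive, L_{wad} = m v R = (0.0280)(22.1)(0.276) = 0.1708 kg·m²/s.
L_i = 0 + 0.1708 = 0.1708 kg·m²/s.
After sticking, I_f = I_p + m R² = 0.1729 + (0.0280)(0.276)² = 0.1751 kg·m².
ω_f = L_i / I_f = 0.1708 / 0.1751 = 0.9756 rad/s.

|ω_f| ≈ 0.976 rad/s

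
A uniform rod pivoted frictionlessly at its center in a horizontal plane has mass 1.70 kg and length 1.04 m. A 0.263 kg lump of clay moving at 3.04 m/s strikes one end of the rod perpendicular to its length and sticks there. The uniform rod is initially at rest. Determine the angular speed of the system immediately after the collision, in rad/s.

About the pivot the impulsive forces during the collision are internal, so angular momentum about that axis is conserved.
I_p = (1/12)(1.70)(1.04)² = 0.1532 kg·m². Taking the sense of the lump of clay's angular momentum as positive, L_{lump} = m v R = (0.263)(3.04)(1.04/2) = 0.4158 kg·m²/s.
L_i = 0 + 0.4158 = 0.4158 kg·m²/s.
After sticking, I_f = I_p + m R² = 0.1532 + (0.263)(1.04/2)² = 0.2243 kg·m².
ω_f = L_i / I_f = 0.4158 / 0.2243 = 1.853 rad/s.

|ω_f| ≈ 1.85 rad/s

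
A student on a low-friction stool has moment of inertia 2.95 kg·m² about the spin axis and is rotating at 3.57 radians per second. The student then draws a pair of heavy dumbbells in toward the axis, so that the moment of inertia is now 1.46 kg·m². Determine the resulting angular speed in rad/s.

No external torque acts about the spin axis, so angular momentum is conserved.
ω₂ = I₁ω₁ / I₂ = (2.950)(3.57 rad/s) / (1.460) = 7.213 rad/s.

ω₂ ≈ 7.21 rad/s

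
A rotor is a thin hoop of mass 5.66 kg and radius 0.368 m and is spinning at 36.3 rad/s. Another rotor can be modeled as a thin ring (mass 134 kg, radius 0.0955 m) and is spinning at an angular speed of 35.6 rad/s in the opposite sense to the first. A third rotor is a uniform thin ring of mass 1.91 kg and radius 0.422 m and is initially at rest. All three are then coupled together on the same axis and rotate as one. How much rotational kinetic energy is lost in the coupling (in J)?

ΔKE lost ≈ 1230 J

The coupling torques are internal; angular momentum about the shared axis is conserved.
Moments of inertia: I_A = (5.66)(0.368)² = 0.7665 kg·m²; I_B = (134)(0.0955)² = 1.222 kg·m²; I_C = (1.91)(0.422)² = 0.3401 kg·m².
Taking A's sense as positive: L = (0.7665)(36.3) − (1.222)(35.6) = -15.68 kg·m²·rad/s.
Combined I = 0.7665 + 1.222 + 0.3401 = 2.329 kg·m².
ω_f = L / I = -15.68 / 2.329 = -6.735 rad/s.
KE_i = ½ΣIω² = 1279 J; KE_f = ½(2.329)(6.735)² = 52.81 J.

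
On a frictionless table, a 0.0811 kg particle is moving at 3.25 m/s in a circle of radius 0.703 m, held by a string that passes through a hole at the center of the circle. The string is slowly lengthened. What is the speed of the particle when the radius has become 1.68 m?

v₂ ≈ 1.36 m/s

The only horizontal force on the mass is along the cord (radial), so it exerts no torque about the hole and angular momentum m v r is conserved.
v₂ = v₁ r₁ / r₂ = (3.25)(0.703) / (1.68) = 1.360 m/s.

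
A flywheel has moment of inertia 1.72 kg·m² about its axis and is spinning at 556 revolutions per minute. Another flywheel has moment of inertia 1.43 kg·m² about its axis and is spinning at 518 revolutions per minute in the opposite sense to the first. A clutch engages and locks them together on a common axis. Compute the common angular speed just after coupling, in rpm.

No external torque acts about the common axis, so total angular momentum is conserved.
Taking A's sense as positive: L = (1.720)(556) − (1.430)(518) = 215.6 kg·m²·rpm.
Combined I = 1.720 + 1.430 = 3.150 kg·m².
ω_f = L / I = 215.6 / 3.150 = 68.44 rpm.

|ω_f| ≈ 68.4 rpm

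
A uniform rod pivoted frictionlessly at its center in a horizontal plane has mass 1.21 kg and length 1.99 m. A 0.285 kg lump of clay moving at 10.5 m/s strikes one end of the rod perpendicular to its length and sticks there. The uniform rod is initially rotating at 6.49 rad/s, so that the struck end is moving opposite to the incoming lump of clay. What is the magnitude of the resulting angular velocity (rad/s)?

The axle reaction passes through the pivot and exerts no torque about it; angular momentum about the pivot is conserved through the impact.
I_p = (1/12)(1.21)(1.99)² = 0.3993 kg·m². Taking the sense of the lump of clay's angular momentum as positive, L_{lump} = m v R = (0.285)(10.5)(1.99/2) = 2.978 kg·m²/s.
L_i = −I_p ω_p + m v R = −(0.3993)(6.49) + 2.978 = 0.3860 kg·m²/s.
After sticking, I_f = I_p + m R² = 0.3993 + (0.285)(1.99/2)² = 0.6815 kg·m².
ω_f = L_i / I_f = 0.3860 / 0.6815 = 0.5664 rad/s.

|ω_f| ≈ 0.566 rad/s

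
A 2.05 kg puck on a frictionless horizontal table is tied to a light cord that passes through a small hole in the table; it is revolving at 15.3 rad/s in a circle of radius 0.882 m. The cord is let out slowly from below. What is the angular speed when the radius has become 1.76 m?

ω₂ ≈ 3.84 rad/s

No torque about the axis ⇒ m r₁² ω₁ = m r₂² ω₂.
ω₂ = ω₁ (r₁/r₂)² = (15.3)(0.882/1.76)² = 3.842 rad/s.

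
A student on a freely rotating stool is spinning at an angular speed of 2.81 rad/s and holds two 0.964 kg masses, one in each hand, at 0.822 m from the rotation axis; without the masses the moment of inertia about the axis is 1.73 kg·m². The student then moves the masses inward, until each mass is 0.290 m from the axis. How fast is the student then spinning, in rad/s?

With no external torque about the axis, L is conserved: I₁ω₁ = I₂ω₂.
I₁ = 1.73 + 2(0.964)(0.822)² = 3.033 kg·m²; I₂ = 1.73 + 2(0.964)(0.290)² = 1.892 kg·m².
ω₂ = I₁ω₁ / I₂ = (3.033)(2.81 rad/s) / (1.892) = 4.504 rad/s.

ω₂ ≈ 4.50 rad/s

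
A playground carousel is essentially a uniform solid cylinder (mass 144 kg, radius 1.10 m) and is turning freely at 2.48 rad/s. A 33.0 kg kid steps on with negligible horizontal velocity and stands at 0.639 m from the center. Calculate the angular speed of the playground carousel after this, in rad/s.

ω_f ≈ 2.15 rad/s

The added mass arrives with no angular momentum about the center, and any external torque about the center is negligible, so the system's angular momentum is conserved.
I_p = ½(144)(1.10)² = 87.12 kg·m².
Added inertia Σmr² = (33.0)(0.639)² = 13.47 kg·m²; I_f = 87.12 + 13.47 = 100.6 kg·m².
ω_f = I_p ω_i / I_f = (87.12)(2.48) / 100.6 = 2.148 rad/s.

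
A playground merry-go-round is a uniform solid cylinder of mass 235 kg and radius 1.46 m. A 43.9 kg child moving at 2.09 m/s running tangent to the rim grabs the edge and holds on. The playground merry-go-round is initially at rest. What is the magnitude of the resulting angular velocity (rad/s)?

About the axle the impulsive forces during the collision are internal, so angular momentum about that axis is conserved.
I_p = ½(235)(1.46)² = 250.5 kg·m². Taking the sense of the child's angular momentum as positive, L_{child} = m v R = (43.9)(2.09)(1.46) = 134.0 kg·m²/s.
L_i = 0 + 134.0 = 134.0 kg·m²/s.
After sticking, I_f = I_p + m R² = 250.5 + (43.9)(1.46)² = 344.0 kg·m².
ω_f = L_i / I_f = 134.0 / 344.0 = 0.3894 rad/s.

|ω_f| ≈ 0.389 rad/s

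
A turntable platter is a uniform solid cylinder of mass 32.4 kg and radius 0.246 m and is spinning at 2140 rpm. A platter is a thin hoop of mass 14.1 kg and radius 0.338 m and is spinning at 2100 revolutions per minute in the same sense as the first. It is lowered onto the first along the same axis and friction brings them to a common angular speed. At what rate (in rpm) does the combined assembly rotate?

No external torque acts about the common axis, so total angular momentum is conserved.
Moments of inertia: I_A = ½(32.4)(0.246)² = 0.9804 kg·m²; I_B = (14.1)(0.338)² = 1.611 kg·m².
Taking A's sense as positive: L = (0.9804)(2140) + (1.611)(2100) = 5481 kg·m²·rpm.
Combined I = 0.9804 + 1.611 = 2.591 kg·m².
ω_f = L / I = 5481 / 2.591 = 2115 rpm.

|ω_f| ≈ 2120 rpm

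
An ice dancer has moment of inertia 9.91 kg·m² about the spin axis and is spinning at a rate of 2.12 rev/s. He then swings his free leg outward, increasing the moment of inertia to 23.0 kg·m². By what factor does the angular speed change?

ω₂/ω₁ ≈ 0.431

Angular momentum about the spin axis is conserved since the torque about it is zero.
ω₂/ω₁ = I₁/I₂ = 9.910 / 23.00 = 0.4309.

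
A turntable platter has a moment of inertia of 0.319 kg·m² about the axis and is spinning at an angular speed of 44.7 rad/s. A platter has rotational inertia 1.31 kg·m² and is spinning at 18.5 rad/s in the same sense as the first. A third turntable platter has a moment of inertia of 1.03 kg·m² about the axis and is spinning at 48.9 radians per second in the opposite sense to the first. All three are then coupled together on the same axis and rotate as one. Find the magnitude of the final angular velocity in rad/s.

The coupling torques are internal; angular momentum about the shared axis is conserved.
Taking A's sense as positive: L = (0.3190)(44.7) + (1.310)(18.5) − (1.030)(48.9) = -11.87 kg·m²·rad/s.
Combined I = 0.3190 + 1.310 + 1.030 = 2.659 kg·m².
ω_f = L / I = -11.87 / 2.659 = -4.465 rad/s.

|ω_f| ≈ 4.47 rad/s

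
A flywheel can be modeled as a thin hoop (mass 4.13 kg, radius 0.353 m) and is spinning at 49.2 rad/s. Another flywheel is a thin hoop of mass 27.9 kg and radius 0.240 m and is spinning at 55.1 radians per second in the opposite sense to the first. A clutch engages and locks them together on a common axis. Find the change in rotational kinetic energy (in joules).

ΔKE ≈ -2120 J

The coupling torques are internal; angular momentum about the shared axis is conserved.
Moments of inertia: I_A = (4.13)(0.353)² = 0.5146 kg·m²; I_B = (27.9)(0.240)² = 1.607 kg·m².
Taking A's sense as positive: L = (0.5146)(49.2) − (1.607)(55.1) = -63.23 kg·m²·rad/s.
Combined I = 0.5146 + 1.607 = 2.122 kg·m².
ω_f = L / I = -63.23 / 2.122 = -29.80 rad/s.
KE_i = ½ΣIω² = 3062 J; KE_f = ½(2.122)(29.80)² = 942.1 J.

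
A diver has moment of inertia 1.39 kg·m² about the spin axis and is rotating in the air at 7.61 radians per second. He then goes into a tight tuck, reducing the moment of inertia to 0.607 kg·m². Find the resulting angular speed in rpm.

ω₂ ≈ 166 rpm

No external torque acts about the spin axis, so angular momentum is conserved.
ω₂ = I₁ω₁ / I₂ = (1.390)(7.61 rad/s) / (0.6070) = 17.43 rad/s = 166.4 rpm.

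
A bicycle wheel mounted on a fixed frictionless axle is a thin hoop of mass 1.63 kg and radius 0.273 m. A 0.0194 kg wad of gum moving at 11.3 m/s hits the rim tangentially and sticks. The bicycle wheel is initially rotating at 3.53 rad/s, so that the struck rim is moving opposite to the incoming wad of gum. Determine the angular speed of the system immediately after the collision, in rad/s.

|ω_f| ≈ 3.00 rad/s

About the axle the impulsive forces during the collision are internal, so angular momentum about that axis is conserved.
I_p = (1.63)(0.273)² = 0.1215 kg·m². Taking the sense of the wad of gum's angular momentum as positive, L_{wad} = m v R = (0.0194)(11.3)(0.273) = 0.05985 kg·m²/s.
L_i = −I_p ω_p + m v R = −(0.1215)(3.53) + 0.05985 = -0.3690 kg·m²/s.
After sticking, I_f = I_p + m R² = 0.1215 + (0.0194)(0.273)² = 0.1229 kg·m².
ω_f = L_i / I_f = -0.3690 / 0.1229 = -3.002 rad/s.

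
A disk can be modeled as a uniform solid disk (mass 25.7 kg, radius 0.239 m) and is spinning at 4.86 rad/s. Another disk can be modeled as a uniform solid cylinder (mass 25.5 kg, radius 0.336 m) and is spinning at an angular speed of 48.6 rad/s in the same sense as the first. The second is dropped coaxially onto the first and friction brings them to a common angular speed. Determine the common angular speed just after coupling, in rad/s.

The coupling torques are internal; angular momentum about the shared axis is conserved.
Moments of inertia: I_A = ½(25.7)(0.239)² = 0.7340 kg·m²; I_B = ½(25.5)(0.336)² = 1.439 kg·m².
Taking A's sense as positive: L = (0.7340)(4.86) + (1.439)(48.6) = 73.52 kg·m²·rad/s.
Combined I = 0.7340 + 1.439 = 2.173 kg·m².
ω_f = L / I = 73.52 / 2.173 = 33.83 rad/s.

|ω_f| ≈ 33.8 rad/s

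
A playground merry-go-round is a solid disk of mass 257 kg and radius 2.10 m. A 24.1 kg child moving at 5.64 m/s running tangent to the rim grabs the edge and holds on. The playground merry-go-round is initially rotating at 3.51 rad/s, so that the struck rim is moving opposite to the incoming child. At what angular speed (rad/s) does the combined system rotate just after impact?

|ω_f| ≈ 2.53 rad/s

The axle reaction passes through the axle and exerts no torque about it; angular momentum about the axle is conserved through the impact.
I_p = ½(257)(2.10)² = 566.7 kg·m². Taking the sense of the child's angular momentum as positive, L_{child} = m v R = (24.1)(5.64)(2.10) = 285.4 kg·m²/s.
L_i = −I_p ω_p + m v R = −(566.7)(3.51) + 285.4 = -1704 kg·m²/s.
After sticking, I_f = I_p + m R² = 566.7 + (24.1)(2.10)² = 673.0 kg·m².
ω_f = L_i / I_f = -1704 / 673.0 = -2.532 rad/s.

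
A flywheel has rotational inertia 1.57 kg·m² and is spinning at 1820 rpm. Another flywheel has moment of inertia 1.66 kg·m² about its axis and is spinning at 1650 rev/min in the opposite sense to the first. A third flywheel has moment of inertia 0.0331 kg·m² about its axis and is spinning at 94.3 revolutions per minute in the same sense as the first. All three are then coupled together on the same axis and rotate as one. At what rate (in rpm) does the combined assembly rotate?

|ω_f| ≈ 37.2 rpm

No external torque acts about the common axis, so total angular momentum is conserved.
Taking A's sense as positive: L = (1.570)(1820) − (1.660)(1650) + (0.03310)(94.3) = 121.5 kg·m²·rpm.
Combined I = 1.570 + 1.660 + 0.03310 = 3.263 kg·m².
ω_f = L / I = 121.5 / 3.263 = 37.24 rpm.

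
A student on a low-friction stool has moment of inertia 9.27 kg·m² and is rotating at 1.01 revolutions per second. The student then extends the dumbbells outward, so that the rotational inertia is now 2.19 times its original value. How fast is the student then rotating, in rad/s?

ω₂ ≈ 2.90 rad/s

Angular momentum about the spin axis is conserved since the torque about it is zero.
I₂ = 2.19 × 9.27 = 20.30 kg·m².
ω₂ = I₁ω₁ / I₂ = (9.270)(1.01 rev/s) / (20.30) = 0.4612 rev/s = 2.898 rad/s.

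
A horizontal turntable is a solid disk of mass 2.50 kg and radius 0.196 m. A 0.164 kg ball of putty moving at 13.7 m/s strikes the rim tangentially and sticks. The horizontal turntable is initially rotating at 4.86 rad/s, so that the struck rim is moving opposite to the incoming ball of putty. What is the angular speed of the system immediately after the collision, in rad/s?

About the axle the impulsive forces during the collision are internal, so angular momentum about that axis is conserved.
I_p = ½(2.50)(0.196)² = 0.04802 kg·m². Taking the sense of the ball of putty's angular momentum as positive, L_{ball} = m v R = (0.164)(13.7)(0.196) = 0.4404 kg·m²/s.
L_i = −I_p ω_p + m v R = −(0.04802)(4.86) + 0.4404 = 0.2070 kg·m²/s.
After sticking, I_f = I_p + m R² = 0.04802 + (0.164)(0.196)² = 0.05432 kg·m².
ω_f = L_i / I_f = 0.2070 / 0.05432 = 3.811 rad/s.

|ω_f| ≈ 3.81 rad/s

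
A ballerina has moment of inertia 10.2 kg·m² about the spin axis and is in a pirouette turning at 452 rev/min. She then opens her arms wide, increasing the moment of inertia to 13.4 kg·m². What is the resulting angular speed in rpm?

Angular momentum about the spin axis is conserved since the torque about it is zero.
ω₂ = I₁ω₁ / I₂ = (10.20)(452 rpm) / (13.40) = 344.1 rpm.

ω₂ ≈ 344 rpm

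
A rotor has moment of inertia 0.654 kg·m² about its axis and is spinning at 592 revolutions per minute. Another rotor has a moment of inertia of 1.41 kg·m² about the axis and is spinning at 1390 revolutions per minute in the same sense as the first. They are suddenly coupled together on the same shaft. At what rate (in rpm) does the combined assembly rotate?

|ω_f| ≈ 1140 rpm

The coupling torques are internal; angular momentum about the shared axis is conserved.
Taking A's sense as positive: L = (0.6540)(592) + (1.410)(1390) = 2347 kg·m²·rpm.
Combined I = 0.6540 + 1.410 = 2.064 kg·m².
ω_f = L / I = 2347 / 2.064 = 1137 rpm.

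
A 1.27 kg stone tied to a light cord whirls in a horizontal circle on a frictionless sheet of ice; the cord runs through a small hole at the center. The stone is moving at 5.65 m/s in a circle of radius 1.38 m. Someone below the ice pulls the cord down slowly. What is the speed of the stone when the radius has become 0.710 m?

The only horizontal force on the mass is along the cord (radial), so it exerts no torque about the hole and angular momentum m v r is conserved.
v₂ = v₁ r₁ / r₂ = (5.65)(1.38) / (0.710) = 10.98 m/s.

v₂ ≈ 11.0 m/s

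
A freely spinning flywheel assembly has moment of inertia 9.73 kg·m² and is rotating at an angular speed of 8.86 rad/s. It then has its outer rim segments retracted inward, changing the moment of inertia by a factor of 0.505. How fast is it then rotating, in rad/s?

With no external torque about the axis, L is conserved: I₁ω₁ = I₂ω₂.
I₂ = 0.505 × 9.73 = 4.914 kg·m².
ω₂ = I₁ω₁ / I₂ = (9.730)(8.86 rad/s) / (4.914) = 17.54 rad/s.

ω₂ ≈ 17.5 rad/s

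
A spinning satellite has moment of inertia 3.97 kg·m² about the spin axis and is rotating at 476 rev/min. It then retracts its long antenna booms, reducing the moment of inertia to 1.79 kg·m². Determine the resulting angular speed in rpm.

ω₂ ≈ 1060 rpm

Angular momentum about the spin axis is conserved since the torque about it is zero.
ω₂ = I₁ω₁ / I₂ = (3.970)(476 rpm) / (1.790) = 1056 rpm.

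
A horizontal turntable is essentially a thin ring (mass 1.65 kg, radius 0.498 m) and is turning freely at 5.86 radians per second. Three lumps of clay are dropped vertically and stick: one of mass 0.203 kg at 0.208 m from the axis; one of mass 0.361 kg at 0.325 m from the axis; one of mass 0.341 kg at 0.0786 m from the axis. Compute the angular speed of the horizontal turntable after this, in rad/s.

ω_f ≈ 5.23 rad/s

The added mass arrives with no angular momentum about the axis, and any external torque about the axis is negligible, so the system's angular momentum is conserved.
I_p = (1.65)(0.498)² = 0.4092 kg·m².
Added inertia Σmr² = (0.203)(0.208)² + (0.361)(0.325)² + (0.341)(0.0786)² = 0.04902 kg·m²; I_f = 0.4092 + 0.04902 = 0.4582 kg·m².
ω_f = I_p ω_i / I_f = (0.4092)(5.86) / 0.4582 = 5.233 rad/s.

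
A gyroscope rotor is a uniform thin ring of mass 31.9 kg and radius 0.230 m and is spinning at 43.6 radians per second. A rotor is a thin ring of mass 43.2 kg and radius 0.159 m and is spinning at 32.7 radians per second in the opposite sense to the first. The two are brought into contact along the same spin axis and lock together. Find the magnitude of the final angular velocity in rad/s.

|ω_f| ≈ 13.6 rad/s

No external torque acts about the common axis, so total angular momentum is conserved.
Moments of inertia: I_A = (31.9)(0.230)² = 1.688 kg·m²; I_B = (43.2)(0.159)² = 1.092 kg·m².
Taking A's sense as positive: L = (1.688)(43.6) − (1.092)(32.7) = 37.86 kg·m²·rad/s.
Combined I = 1.688 + 1.092 = 2.780 kg·m².
ω_f = L / I = 37.86 / 2.780 = 13.62 rad/s.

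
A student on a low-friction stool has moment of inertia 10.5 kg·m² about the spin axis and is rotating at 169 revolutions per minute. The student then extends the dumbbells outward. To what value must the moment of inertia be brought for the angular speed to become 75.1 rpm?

No external torque acts about the spin axis, so angular momentum is conserved.
I₂ = I₁ω₁ / ω₂ = (10.5)(169) / (75.1) = 23.63 kg·m².

I₂ ≈ 23.6 kg·m²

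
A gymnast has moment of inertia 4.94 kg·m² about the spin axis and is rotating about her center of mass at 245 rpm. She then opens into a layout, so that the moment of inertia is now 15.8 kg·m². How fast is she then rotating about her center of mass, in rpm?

With no external torque about the axis, L is conserved: I₁ω₁ = I₂ω₂.
ω₂ = I₁ω₁ / I₂ = (4.940)(245 rpm) / (15.80) = 76.60 rpm.

ω₂ ≈ 76.6 rpm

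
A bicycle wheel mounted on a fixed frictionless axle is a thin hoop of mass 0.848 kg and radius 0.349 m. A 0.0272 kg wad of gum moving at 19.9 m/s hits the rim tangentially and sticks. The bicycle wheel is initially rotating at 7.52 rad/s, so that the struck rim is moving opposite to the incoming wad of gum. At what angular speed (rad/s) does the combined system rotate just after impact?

|ω_f| ≈ 5.51 rad/s

About the axle the impulsive forces during the collision are internal, so angular momentum about that axis is conserved.
I_p = (0.848)(0.349)² = 0.1033 kg·m². Taking the sense of the wad of gum's angular momentum as positive, L_{wad} = m v R = (0.0272)(19.9)(0.349) = 0.1889 kg·m²/s.
L_i = −I_p ω_p + m v R = −(0.1033)(7.52) + 0.1889 = -0.5878 kg·m²/s.
After sticking, I_f = I_p + m R² = 0.1033 + (0.0272)(0.349)² = 0.1066 kg·m².
ω_f = L_i / I_f = -0.5878 / 0.1066 = -5.514 rad/s.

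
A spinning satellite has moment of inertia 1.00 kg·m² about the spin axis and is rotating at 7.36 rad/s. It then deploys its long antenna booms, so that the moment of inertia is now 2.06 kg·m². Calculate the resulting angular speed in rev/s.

Angular momentum about the spin axis is conserved since the torque about it is zero.
ω₂ = I₁ω₁ / I₂ = (1.000)(7.36 rad/s) / (2.060) = 3.573 rad/s = 0.5686 rev/s.

ω₂ ≈ 0.569 rev/s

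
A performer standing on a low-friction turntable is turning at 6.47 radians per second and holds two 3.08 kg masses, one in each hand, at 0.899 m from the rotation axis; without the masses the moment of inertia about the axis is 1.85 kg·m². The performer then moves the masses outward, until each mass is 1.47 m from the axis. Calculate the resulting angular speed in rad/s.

ω₂ ≈ 2.91 rad/s

No external torque acts about the spin axis, so angular momentum is conserved.
I₁ = 1.85 + 2(3.08)(0.899)² = 6.829 kg·m²; I₂ = 1.85 + 2(3.08)(1.47)² = 15.16 kg·m².
ω₂ = I₁ω₁ / I₂ = (6.829)(6.47 rad/s) / (15.16) = 2.914 rad/s.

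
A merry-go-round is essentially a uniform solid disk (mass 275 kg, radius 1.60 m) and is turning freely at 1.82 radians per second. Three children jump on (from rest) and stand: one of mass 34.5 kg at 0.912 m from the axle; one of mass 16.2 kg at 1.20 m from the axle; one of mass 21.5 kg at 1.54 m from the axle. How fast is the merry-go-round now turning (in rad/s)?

ω_f ≈ 1.41 rad/s

No external torque acts about the axle; L_before = L_after.
I_p = ½(275)(1.60)² = 352.0 kg·m².
Added inertia Σmr² = (34.5)(0.912)² + (16.2)(1.20)² + (21.5)(1.54)² = 103.0 kg·m²; I_f = 352.0 + 103.0 = 455.0 kg·m².
ω_f = I_p ω_i / I_f = (352.0)(1.82) / 455.0 = 1.408 rad/s.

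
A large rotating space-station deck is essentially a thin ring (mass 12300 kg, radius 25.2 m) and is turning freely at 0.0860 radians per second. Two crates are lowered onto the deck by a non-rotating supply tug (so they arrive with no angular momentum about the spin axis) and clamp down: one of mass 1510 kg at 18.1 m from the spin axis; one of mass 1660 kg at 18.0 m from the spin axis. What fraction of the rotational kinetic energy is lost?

No external torque acts about the spin axis; L_before = L_after.
I_p = (12300)(25.2)² = 7.811e+06 kg·m².
Added inertia Σmr² = (1510)(18.1)² + (1660)(18.0)² = 1.033e+06 kg·m²; I_f = 7.811e+06 + 1.033e+06 = 8.844e+06 kg·m².
ω_f = I_p ω_i / I_f = (7.811e+06)(0.0860) / 8.844e+06 = 0.07596 rad/s.
KE_i = ½(7.811e+06)(0.08600 rad/s)² = 28890 J; KE_f = ½(8.844e+06)(0.07596)² = 25510 J.
Fraction lost = 0.1168.

fraction ≈ 0.117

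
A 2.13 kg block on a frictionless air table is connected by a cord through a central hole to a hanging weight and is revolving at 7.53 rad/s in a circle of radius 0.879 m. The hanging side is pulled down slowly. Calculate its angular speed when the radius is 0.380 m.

No torque about the axis ⇒ m r₁² ω₁ = m r₂² ω₂.
ω₂ = ω₁ (r₁/r₂)² = (7.53)(0.879/0.380)² = 40.29 rad/s.

ω₂ ≈ 40.3 rad/s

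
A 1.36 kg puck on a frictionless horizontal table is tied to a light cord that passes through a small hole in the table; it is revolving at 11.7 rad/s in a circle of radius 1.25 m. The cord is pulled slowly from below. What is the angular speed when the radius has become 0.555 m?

No torque about the axis ⇒ m r₁² ω₁ = m r₂² ω₂.
ω₂ = ω₁ (r₁/r₂)² = (11.7)(1.25/0.555)² = 59.35 rad/s.

ω₂ ≈ 59.3 rad/s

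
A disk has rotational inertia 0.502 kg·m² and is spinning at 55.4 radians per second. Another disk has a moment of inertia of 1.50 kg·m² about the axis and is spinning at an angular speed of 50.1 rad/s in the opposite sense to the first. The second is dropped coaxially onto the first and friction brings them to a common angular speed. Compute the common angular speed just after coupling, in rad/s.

|ω_f| ≈ 23.6 rad/s

The coupling torques are internal; angular momentum about the shared axis is conserved.
Taking A's sense as positive: L = (0.5020)(55.4) − (1.500)(50.1) = -47.34 kg·m²·rad/s.
Combined I = 0.5020 + 1.500 = 2.002 kg·m².
ω_f = L / I = -47.34 / 2.002 = -23.65 rad/s.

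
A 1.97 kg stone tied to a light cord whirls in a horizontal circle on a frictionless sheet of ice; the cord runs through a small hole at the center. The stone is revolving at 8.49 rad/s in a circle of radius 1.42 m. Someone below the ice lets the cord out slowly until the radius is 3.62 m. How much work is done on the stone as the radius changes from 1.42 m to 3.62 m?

W ≈ -121 J

No torque about the axis ⇒ m r₁² ω₁ = m r₂² ω₂.
ω₂ = ω₁ (r₁/r₂)² = (8.49)(1.42/3.62)² = 1.306 rad/s.
W = ΔKE = ½m(v₂² − v₁²) = -121.1 J.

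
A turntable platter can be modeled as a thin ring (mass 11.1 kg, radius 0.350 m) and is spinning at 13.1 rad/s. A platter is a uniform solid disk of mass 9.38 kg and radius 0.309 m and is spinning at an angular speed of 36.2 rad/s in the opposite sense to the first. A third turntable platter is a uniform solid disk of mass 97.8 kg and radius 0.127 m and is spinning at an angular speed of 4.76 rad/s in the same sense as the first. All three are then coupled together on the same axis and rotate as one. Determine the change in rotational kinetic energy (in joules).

ΔKE ≈ -413 J

The coupling torques are internal; angular momentum about the shared axis is conserved.
Moments of inertia: I_A = (11.1)(0.350)² = 1.360 kg·m²; I_B = ½(9.38)(0.309)² = 0.4478 kg·m²; I_C = ½(97.8)(0.127)² = 0.7887 kg·m².
Taking A's sense as positive: L = (1.360)(13.1) − (0.4478)(36.2) + (0.7887)(4.76) = 5.356 kg·m²·rad/s.
Combined I = 1.360 + 0.4478 + 0.7887 = 2.596 kg·m².
ω_f = L / I = 5.356 / 2.596 = 2.063 rad/s.
KE_i = ½ΣIω² = 419.0 J; KE_f = ½(2.596)(2.063)² = 5.525 J.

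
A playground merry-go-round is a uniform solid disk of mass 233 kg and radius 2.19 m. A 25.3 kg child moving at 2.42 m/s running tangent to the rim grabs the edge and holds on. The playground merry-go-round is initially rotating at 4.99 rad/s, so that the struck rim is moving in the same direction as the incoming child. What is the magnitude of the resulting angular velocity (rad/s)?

The axle reaction passes through the axle and exerts no torque about it; angular momentum about the axle is conserved through the impact.
I_p = ½(233)(2.19)² = 558.7 kg·m². Taking the sense of the child's angular momentum as positive, L_{child} = m v R = (25.3)(2.42)(2.19) = 134.1 kg·m²/s.
L_i = +I_p ω_p + m v R = +(558.7)(4.99) + 134.1 = 2922 kg·m²/s.
After sticking, I_f = I_p + m R² = 558.7 + (25.3)(2.19)² = 680.1 kg·m².
ω_f = L_i / I_f = 2922 / 680.1 = 4.297 rad/s.

|ω_f| ≈ 4.30 rad/s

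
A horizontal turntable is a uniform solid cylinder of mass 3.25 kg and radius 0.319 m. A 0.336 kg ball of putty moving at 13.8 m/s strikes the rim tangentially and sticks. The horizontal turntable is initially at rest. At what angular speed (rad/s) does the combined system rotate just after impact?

|ω_f| ≈ 7.41 rad/s

The axle reaction passes through the axle and exerts no torque about it; angular momentum about the axle is conserved through the impact.
I_p = ½(3.25)(0.319)² = 0.1654 kg·m². Taking the sense of the ball of putty's angular momentum as positive, L_{ball} = m v R = (0.336)(13.8)(0.319) = 1.479 kg·m²/s.
L_i = 0 + 1.479 = 1.479 kg·m²/s.
After sticking, I_f = I_p + m R² = 0.1654 + (0.336)(0.319)² = 0.1996 kg·m².
ω_f = L_i / I_f = 1.479 / 0.1996 = 7.412 rad/s.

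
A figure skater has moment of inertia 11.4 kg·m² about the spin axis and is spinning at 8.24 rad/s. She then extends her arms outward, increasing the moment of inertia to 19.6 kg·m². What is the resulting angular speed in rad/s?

Angular momentum about the spin axis is conserved since the torque about it is zero.
ω₂ = I₁ω₁ / I₂ = (11.40)(8.24 rad/s) / (19.60) = 4.793 rad/s.

ω₂ ≈ 4.79 rad/s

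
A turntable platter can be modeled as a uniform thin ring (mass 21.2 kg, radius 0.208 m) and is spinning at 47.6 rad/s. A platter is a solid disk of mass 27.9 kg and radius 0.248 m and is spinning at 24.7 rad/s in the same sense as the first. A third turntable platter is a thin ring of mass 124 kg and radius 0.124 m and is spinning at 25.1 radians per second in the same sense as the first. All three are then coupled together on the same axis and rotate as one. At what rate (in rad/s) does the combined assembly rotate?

The coupling torques are internal; angular momentum about the shared axis is conserved.
Moments of inertia: I_A = (21.2)(0.208)² = 0.9172 kg·m²; I_B = ½(27.9)(0.248)² = 0.8580 kg·m²; I_C = (124)(0.124)² = 1.907 kg·m².
Taking A's sense as positive: L = (0.9172)(47.6) + (0.8580)(24.7) + (1.907)(25.1) = 112.7 kg·m²·rad/s.
Combined I = 0.9172 + 0.8580 + 1.907 = 3.682 kg·m².
ω_f = L / I = 112.7 / 3.682 = 30.61 rad/s.

|ω_f| ≈ 30.6 rad/s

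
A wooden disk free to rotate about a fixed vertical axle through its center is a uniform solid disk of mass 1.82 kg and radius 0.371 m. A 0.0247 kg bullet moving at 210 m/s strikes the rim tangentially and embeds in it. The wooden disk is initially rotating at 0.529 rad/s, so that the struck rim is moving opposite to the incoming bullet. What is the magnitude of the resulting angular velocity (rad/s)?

About the axle the impulsive forces during the collision are internal, so angular momentum about that axis is conserved.
I_p = ½(1.82)(0.371)² = 0.1253 kg·m². Taking the sense of the bullet's angular momentum as positive, L_{bullet} = m v R = (0.0247)(210)(0.371) = 1.924 kg·m²/s.
L_i = −I_p ω_p + m v R = −(0.1253)(0.529) + 1.924 = 1.858 kg·m²/s.
After sticking, I_f = I_p + m R² = 0.1253 + (0.0247)(0.371)² = 0.1287 kg·m².
ω_f = L_i / I_f = 1.858 / 0.1287 = 14.44 rad/s.

|ω_f| ≈ 14.4 rad/s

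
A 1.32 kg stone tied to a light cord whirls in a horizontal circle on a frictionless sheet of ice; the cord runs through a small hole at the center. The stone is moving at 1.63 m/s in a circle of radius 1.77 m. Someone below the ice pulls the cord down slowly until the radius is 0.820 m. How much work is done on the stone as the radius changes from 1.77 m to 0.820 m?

The only horizontal force on the mass is along the cord (radial), so it exerts no torque about the hole and angular momentum m v r is conserved.
v₂ = v₁ r₁ / r₂ = (1.63)(1.77) / (0.820) = 3.518 m/s.
W = ΔKE = ½m(v₂² − v₁²) = 6.417 J.

W ≈ 6.42 J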